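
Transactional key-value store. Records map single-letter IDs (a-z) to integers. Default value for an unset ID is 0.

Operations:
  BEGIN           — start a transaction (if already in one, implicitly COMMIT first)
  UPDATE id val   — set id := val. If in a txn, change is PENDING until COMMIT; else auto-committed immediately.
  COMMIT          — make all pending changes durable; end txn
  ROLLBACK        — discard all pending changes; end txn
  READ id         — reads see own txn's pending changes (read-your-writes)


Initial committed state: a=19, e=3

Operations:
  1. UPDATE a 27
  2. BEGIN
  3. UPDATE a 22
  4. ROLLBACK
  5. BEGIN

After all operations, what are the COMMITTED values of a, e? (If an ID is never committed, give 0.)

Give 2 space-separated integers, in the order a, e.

Answer: 27 3

Derivation:
Initial committed: {a=19, e=3}
Op 1: UPDATE a=27 (auto-commit; committed a=27)
Op 2: BEGIN: in_txn=True, pending={}
Op 3: UPDATE a=22 (pending; pending now {a=22})
Op 4: ROLLBACK: discarded pending ['a']; in_txn=False
Op 5: BEGIN: in_txn=True, pending={}
Final committed: {a=27, e=3}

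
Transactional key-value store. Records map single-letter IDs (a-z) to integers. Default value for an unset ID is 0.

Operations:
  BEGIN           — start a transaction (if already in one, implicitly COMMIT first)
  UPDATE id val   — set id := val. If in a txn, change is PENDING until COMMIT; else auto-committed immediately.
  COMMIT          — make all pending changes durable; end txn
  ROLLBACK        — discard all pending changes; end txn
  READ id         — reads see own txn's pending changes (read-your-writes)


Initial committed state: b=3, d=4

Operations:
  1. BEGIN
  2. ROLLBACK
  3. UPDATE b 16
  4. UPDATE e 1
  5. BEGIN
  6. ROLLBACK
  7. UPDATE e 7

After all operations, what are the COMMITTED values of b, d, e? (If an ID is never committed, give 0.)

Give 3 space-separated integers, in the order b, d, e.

Initial committed: {b=3, d=4}
Op 1: BEGIN: in_txn=True, pending={}
Op 2: ROLLBACK: discarded pending []; in_txn=False
Op 3: UPDATE b=16 (auto-commit; committed b=16)
Op 4: UPDATE e=1 (auto-commit; committed e=1)
Op 5: BEGIN: in_txn=True, pending={}
Op 6: ROLLBACK: discarded pending []; in_txn=False
Op 7: UPDATE e=7 (auto-commit; committed e=7)
Final committed: {b=16, d=4, e=7}

Answer: 16 4 7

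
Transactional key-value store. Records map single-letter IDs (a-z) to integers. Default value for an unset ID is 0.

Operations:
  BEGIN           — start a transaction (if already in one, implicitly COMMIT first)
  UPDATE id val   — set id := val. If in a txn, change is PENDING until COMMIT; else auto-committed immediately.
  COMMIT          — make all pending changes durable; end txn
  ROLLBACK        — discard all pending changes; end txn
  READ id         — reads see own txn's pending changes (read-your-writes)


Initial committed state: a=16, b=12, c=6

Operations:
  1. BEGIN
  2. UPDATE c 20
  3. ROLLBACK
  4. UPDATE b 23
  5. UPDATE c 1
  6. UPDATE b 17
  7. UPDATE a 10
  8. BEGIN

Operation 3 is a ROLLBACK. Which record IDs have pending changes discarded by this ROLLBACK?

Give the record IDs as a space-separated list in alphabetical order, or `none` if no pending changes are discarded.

Answer: c

Derivation:
Initial committed: {a=16, b=12, c=6}
Op 1: BEGIN: in_txn=True, pending={}
Op 2: UPDATE c=20 (pending; pending now {c=20})
Op 3: ROLLBACK: discarded pending ['c']; in_txn=False
Op 4: UPDATE b=23 (auto-commit; committed b=23)
Op 5: UPDATE c=1 (auto-commit; committed c=1)
Op 6: UPDATE b=17 (auto-commit; committed b=17)
Op 7: UPDATE a=10 (auto-commit; committed a=10)
Op 8: BEGIN: in_txn=True, pending={}
ROLLBACK at op 3 discards: ['c']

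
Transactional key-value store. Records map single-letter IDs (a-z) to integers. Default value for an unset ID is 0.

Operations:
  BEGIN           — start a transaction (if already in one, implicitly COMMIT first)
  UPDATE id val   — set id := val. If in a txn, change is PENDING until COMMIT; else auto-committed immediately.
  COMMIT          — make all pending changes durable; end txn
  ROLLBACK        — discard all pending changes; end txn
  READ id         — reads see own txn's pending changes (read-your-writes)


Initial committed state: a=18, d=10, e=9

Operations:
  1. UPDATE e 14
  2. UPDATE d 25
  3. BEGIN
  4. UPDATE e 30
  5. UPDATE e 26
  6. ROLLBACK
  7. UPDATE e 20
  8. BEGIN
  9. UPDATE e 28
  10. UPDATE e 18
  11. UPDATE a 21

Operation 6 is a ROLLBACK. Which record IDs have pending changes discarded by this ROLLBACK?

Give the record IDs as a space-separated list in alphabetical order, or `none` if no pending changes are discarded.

Initial committed: {a=18, d=10, e=9}
Op 1: UPDATE e=14 (auto-commit; committed e=14)
Op 2: UPDATE d=25 (auto-commit; committed d=25)
Op 3: BEGIN: in_txn=True, pending={}
Op 4: UPDATE e=30 (pending; pending now {e=30})
Op 5: UPDATE e=26 (pending; pending now {e=26})
Op 6: ROLLBACK: discarded pending ['e']; in_txn=False
Op 7: UPDATE e=20 (auto-commit; committed e=20)
Op 8: BEGIN: in_txn=True, pending={}
Op 9: UPDATE e=28 (pending; pending now {e=28})
Op 10: UPDATE e=18 (pending; pending now {e=18})
Op 11: UPDATE a=21 (pending; pending now {a=21, e=18})
ROLLBACK at op 6 discards: ['e']

Answer: e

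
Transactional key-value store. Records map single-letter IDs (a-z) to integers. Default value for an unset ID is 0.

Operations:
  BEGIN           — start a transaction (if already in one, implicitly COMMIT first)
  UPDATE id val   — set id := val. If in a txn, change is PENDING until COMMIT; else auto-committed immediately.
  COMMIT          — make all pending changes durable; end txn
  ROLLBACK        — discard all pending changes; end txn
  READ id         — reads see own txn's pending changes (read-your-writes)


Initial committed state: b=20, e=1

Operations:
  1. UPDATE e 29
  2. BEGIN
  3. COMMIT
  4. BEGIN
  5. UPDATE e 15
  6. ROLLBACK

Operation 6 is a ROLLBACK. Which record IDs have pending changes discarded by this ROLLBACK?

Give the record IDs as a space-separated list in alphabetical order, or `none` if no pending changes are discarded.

Answer: e

Derivation:
Initial committed: {b=20, e=1}
Op 1: UPDATE e=29 (auto-commit; committed e=29)
Op 2: BEGIN: in_txn=True, pending={}
Op 3: COMMIT: merged [] into committed; committed now {b=20, e=29}
Op 4: BEGIN: in_txn=True, pending={}
Op 5: UPDATE e=15 (pending; pending now {e=15})
Op 6: ROLLBACK: discarded pending ['e']; in_txn=False
ROLLBACK at op 6 discards: ['e']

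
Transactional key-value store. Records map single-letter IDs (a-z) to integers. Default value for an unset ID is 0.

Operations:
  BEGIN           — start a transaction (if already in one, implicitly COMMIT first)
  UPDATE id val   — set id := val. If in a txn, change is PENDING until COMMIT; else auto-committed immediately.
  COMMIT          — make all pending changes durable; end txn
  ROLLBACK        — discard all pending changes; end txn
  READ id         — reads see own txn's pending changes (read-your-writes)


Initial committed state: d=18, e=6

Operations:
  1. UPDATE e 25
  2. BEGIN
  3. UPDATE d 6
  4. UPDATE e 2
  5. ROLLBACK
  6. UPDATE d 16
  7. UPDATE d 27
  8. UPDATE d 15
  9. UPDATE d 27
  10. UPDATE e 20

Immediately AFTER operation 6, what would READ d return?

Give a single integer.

Initial committed: {d=18, e=6}
Op 1: UPDATE e=25 (auto-commit; committed e=25)
Op 2: BEGIN: in_txn=True, pending={}
Op 3: UPDATE d=6 (pending; pending now {d=6})
Op 4: UPDATE e=2 (pending; pending now {d=6, e=2})
Op 5: ROLLBACK: discarded pending ['d', 'e']; in_txn=False
Op 6: UPDATE d=16 (auto-commit; committed d=16)
After op 6: visible(d) = 16 (pending={}, committed={d=16, e=25})

Answer: 16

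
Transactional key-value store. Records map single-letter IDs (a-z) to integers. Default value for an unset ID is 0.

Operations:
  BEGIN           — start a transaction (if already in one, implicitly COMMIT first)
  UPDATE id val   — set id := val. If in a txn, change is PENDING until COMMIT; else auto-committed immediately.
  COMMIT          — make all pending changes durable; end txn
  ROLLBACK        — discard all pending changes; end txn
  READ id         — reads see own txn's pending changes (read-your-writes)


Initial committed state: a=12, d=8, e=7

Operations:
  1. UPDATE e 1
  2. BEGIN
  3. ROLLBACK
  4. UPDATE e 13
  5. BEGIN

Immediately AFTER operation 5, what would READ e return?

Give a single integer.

Initial committed: {a=12, d=8, e=7}
Op 1: UPDATE e=1 (auto-commit; committed e=1)
Op 2: BEGIN: in_txn=True, pending={}
Op 3: ROLLBACK: discarded pending []; in_txn=False
Op 4: UPDATE e=13 (auto-commit; committed e=13)
Op 5: BEGIN: in_txn=True, pending={}
After op 5: visible(e) = 13 (pending={}, committed={a=12, d=8, e=13})

Answer: 13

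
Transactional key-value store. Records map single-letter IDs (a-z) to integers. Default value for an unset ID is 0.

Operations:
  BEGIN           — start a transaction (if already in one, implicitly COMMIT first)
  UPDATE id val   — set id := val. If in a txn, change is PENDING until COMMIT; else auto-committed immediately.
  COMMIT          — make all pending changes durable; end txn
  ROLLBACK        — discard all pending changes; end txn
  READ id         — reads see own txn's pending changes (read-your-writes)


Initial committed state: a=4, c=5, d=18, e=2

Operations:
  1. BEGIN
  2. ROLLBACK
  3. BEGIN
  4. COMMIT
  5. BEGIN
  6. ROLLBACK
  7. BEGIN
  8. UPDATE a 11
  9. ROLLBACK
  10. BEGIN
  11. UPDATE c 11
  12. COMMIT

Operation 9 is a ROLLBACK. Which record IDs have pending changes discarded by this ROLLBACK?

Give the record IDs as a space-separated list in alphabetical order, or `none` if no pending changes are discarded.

Answer: a

Derivation:
Initial committed: {a=4, c=5, d=18, e=2}
Op 1: BEGIN: in_txn=True, pending={}
Op 2: ROLLBACK: discarded pending []; in_txn=False
Op 3: BEGIN: in_txn=True, pending={}
Op 4: COMMIT: merged [] into committed; committed now {a=4, c=5, d=18, e=2}
Op 5: BEGIN: in_txn=True, pending={}
Op 6: ROLLBACK: discarded pending []; in_txn=False
Op 7: BEGIN: in_txn=True, pending={}
Op 8: UPDATE a=11 (pending; pending now {a=11})
Op 9: ROLLBACK: discarded pending ['a']; in_txn=False
Op 10: BEGIN: in_txn=True, pending={}
Op 11: UPDATE c=11 (pending; pending now {c=11})
Op 12: COMMIT: merged ['c'] into committed; committed now {a=4, c=11, d=18, e=2}
ROLLBACK at op 9 discards: ['a']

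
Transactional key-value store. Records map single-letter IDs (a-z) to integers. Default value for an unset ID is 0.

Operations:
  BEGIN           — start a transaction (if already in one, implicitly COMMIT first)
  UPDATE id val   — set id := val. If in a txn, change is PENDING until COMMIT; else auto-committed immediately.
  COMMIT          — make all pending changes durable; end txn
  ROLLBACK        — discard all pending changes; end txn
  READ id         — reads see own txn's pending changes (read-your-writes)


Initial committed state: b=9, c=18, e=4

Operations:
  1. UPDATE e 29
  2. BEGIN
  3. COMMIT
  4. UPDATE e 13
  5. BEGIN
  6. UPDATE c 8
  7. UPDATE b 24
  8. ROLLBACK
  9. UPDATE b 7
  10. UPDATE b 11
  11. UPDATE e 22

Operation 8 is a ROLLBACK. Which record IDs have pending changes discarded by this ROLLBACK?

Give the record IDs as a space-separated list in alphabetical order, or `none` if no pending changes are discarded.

Initial committed: {b=9, c=18, e=4}
Op 1: UPDATE e=29 (auto-commit; committed e=29)
Op 2: BEGIN: in_txn=True, pending={}
Op 3: COMMIT: merged [] into committed; committed now {b=9, c=18, e=29}
Op 4: UPDATE e=13 (auto-commit; committed e=13)
Op 5: BEGIN: in_txn=True, pending={}
Op 6: UPDATE c=8 (pending; pending now {c=8})
Op 7: UPDATE b=24 (pending; pending now {b=24, c=8})
Op 8: ROLLBACK: discarded pending ['b', 'c']; in_txn=False
Op 9: UPDATE b=7 (auto-commit; committed b=7)
Op 10: UPDATE b=11 (auto-commit; committed b=11)
Op 11: UPDATE e=22 (auto-commit; committed e=22)
ROLLBACK at op 8 discards: ['b', 'c']

Answer: b c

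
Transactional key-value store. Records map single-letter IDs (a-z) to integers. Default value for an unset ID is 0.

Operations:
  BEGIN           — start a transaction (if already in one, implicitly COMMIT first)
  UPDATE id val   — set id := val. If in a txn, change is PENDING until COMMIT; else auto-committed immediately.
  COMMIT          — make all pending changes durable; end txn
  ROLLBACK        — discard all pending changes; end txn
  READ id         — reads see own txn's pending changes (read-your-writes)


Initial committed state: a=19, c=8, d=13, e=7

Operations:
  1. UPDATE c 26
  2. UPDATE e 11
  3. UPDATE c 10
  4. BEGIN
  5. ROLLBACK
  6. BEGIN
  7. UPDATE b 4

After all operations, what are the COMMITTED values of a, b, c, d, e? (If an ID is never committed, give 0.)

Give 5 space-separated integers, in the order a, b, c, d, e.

Initial committed: {a=19, c=8, d=13, e=7}
Op 1: UPDATE c=26 (auto-commit; committed c=26)
Op 2: UPDATE e=11 (auto-commit; committed e=11)
Op 3: UPDATE c=10 (auto-commit; committed c=10)
Op 4: BEGIN: in_txn=True, pending={}
Op 5: ROLLBACK: discarded pending []; in_txn=False
Op 6: BEGIN: in_txn=True, pending={}
Op 7: UPDATE b=4 (pending; pending now {b=4})
Final committed: {a=19, c=10, d=13, e=11}

Answer: 19 0 10 13 11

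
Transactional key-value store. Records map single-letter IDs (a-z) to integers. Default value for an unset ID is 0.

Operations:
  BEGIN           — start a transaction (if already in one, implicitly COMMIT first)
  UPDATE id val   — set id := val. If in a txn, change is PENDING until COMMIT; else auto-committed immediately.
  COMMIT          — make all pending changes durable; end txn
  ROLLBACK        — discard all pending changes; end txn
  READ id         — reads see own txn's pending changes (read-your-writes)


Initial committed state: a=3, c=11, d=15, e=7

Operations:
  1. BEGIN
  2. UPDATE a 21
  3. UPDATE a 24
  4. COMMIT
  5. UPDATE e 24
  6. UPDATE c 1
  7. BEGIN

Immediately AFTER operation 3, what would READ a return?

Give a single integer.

Answer: 24

Derivation:
Initial committed: {a=3, c=11, d=15, e=7}
Op 1: BEGIN: in_txn=True, pending={}
Op 2: UPDATE a=21 (pending; pending now {a=21})
Op 3: UPDATE a=24 (pending; pending now {a=24})
After op 3: visible(a) = 24 (pending={a=24}, committed={a=3, c=11, d=15, e=7})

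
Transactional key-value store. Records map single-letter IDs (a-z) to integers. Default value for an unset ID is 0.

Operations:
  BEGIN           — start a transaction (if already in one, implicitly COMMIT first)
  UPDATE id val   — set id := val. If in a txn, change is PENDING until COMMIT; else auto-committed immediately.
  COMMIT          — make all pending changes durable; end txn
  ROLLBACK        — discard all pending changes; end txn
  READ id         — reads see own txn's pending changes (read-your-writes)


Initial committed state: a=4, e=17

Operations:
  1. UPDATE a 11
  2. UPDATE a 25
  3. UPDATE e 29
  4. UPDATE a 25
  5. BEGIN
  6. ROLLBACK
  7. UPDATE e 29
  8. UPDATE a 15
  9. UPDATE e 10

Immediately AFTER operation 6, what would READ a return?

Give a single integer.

Answer: 25

Derivation:
Initial committed: {a=4, e=17}
Op 1: UPDATE a=11 (auto-commit; committed a=11)
Op 2: UPDATE a=25 (auto-commit; committed a=25)
Op 3: UPDATE e=29 (auto-commit; committed e=29)
Op 4: UPDATE a=25 (auto-commit; committed a=25)
Op 5: BEGIN: in_txn=True, pending={}
Op 6: ROLLBACK: discarded pending []; in_txn=False
After op 6: visible(a) = 25 (pending={}, committed={a=25, e=29})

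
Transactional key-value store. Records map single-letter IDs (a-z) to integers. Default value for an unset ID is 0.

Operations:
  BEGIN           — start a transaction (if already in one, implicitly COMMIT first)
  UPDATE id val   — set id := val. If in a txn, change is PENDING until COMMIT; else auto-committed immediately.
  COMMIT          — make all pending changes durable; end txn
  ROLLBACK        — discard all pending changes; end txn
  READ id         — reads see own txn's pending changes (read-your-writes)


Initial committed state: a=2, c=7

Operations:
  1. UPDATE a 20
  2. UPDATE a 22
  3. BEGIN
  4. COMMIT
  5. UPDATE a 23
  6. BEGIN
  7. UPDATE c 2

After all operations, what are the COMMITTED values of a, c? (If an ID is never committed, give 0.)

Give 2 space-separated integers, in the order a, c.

Initial committed: {a=2, c=7}
Op 1: UPDATE a=20 (auto-commit; committed a=20)
Op 2: UPDATE a=22 (auto-commit; committed a=22)
Op 3: BEGIN: in_txn=True, pending={}
Op 4: COMMIT: merged [] into committed; committed now {a=22, c=7}
Op 5: UPDATE a=23 (auto-commit; committed a=23)
Op 6: BEGIN: in_txn=True, pending={}
Op 7: UPDATE c=2 (pending; pending now {c=2})
Final committed: {a=23, c=7}

Answer: 23 7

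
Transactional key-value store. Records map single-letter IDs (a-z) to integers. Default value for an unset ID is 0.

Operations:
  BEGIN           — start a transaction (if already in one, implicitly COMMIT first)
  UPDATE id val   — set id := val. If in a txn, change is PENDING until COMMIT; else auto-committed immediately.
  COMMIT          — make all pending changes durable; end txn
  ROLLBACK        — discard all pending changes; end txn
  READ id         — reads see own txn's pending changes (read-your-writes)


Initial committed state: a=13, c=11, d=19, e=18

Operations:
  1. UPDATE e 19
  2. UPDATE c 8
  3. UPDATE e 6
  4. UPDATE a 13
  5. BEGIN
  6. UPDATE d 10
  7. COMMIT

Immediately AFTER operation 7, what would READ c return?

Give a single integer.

Initial committed: {a=13, c=11, d=19, e=18}
Op 1: UPDATE e=19 (auto-commit; committed e=19)
Op 2: UPDATE c=8 (auto-commit; committed c=8)
Op 3: UPDATE e=6 (auto-commit; committed e=6)
Op 4: UPDATE a=13 (auto-commit; committed a=13)
Op 5: BEGIN: in_txn=True, pending={}
Op 6: UPDATE d=10 (pending; pending now {d=10})
Op 7: COMMIT: merged ['d'] into committed; committed now {a=13, c=8, d=10, e=6}
After op 7: visible(c) = 8 (pending={}, committed={a=13, c=8, d=10, e=6})

Answer: 8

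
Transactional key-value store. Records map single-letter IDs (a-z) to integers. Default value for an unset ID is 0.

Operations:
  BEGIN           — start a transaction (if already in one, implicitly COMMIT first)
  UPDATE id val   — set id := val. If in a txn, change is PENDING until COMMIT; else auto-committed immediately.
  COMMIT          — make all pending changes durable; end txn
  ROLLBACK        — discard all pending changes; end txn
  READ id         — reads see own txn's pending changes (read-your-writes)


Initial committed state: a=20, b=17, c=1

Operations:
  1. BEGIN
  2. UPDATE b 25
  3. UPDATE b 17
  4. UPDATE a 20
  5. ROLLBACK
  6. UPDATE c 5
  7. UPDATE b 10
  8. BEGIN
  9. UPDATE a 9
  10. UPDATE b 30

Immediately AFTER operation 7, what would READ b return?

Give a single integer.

Initial committed: {a=20, b=17, c=1}
Op 1: BEGIN: in_txn=True, pending={}
Op 2: UPDATE b=25 (pending; pending now {b=25})
Op 3: UPDATE b=17 (pending; pending now {b=17})
Op 4: UPDATE a=20 (pending; pending now {a=20, b=17})
Op 5: ROLLBACK: discarded pending ['a', 'b']; in_txn=False
Op 6: UPDATE c=5 (auto-commit; committed c=5)
Op 7: UPDATE b=10 (auto-commit; committed b=10)
After op 7: visible(b) = 10 (pending={}, committed={a=20, b=10, c=5})

Answer: 10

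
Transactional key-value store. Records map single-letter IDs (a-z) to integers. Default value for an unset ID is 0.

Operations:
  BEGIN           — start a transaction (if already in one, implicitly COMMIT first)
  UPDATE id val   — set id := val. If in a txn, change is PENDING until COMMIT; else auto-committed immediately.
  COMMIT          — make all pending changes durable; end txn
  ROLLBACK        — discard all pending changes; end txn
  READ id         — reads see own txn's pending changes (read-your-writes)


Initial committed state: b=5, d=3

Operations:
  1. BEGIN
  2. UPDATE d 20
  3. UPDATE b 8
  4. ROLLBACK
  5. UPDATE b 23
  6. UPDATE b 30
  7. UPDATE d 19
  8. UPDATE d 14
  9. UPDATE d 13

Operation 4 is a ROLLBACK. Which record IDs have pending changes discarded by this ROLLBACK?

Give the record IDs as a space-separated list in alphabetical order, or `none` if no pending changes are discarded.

Answer: b d

Derivation:
Initial committed: {b=5, d=3}
Op 1: BEGIN: in_txn=True, pending={}
Op 2: UPDATE d=20 (pending; pending now {d=20})
Op 3: UPDATE b=8 (pending; pending now {b=8, d=20})
Op 4: ROLLBACK: discarded pending ['b', 'd']; in_txn=False
Op 5: UPDATE b=23 (auto-commit; committed b=23)
Op 6: UPDATE b=30 (auto-commit; committed b=30)
Op 7: UPDATE d=19 (auto-commit; committed d=19)
Op 8: UPDATE d=14 (auto-commit; committed d=14)
Op 9: UPDATE d=13 (auto-commit; committed d=13)
ROLLBACK at op 4 discards: ['b', 'd']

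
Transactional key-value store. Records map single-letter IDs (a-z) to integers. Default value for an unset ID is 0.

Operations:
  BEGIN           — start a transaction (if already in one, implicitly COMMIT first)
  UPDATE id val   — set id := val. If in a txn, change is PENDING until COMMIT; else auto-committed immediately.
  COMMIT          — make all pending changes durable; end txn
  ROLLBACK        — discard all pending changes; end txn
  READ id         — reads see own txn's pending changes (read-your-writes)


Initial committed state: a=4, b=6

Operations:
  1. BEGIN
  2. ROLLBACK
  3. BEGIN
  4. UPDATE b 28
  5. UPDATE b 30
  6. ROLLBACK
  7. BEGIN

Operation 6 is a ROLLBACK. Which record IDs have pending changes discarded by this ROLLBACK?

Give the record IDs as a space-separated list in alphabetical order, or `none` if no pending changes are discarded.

Initial committed: {a=4, b=6}
Op 1: BEGIN: in_txn=True, pending={}
Op 2: ROLLBACK: discarded pending []; in_txn=False
Op 3: BEGIN: in_txn=True, pending={}
Op 4: UPDATE b=28 (pending; pending now {b=28})
Op 5: UPDATE b=30 (pending; pending now {b=30})
Op 6: ROLLBACK: discarded pending ['b']; in_txn=False
Op 7: BEGIN: in_txn=True, pending={}
ROLLBACK at op 6 discards: ['b']

Answer: b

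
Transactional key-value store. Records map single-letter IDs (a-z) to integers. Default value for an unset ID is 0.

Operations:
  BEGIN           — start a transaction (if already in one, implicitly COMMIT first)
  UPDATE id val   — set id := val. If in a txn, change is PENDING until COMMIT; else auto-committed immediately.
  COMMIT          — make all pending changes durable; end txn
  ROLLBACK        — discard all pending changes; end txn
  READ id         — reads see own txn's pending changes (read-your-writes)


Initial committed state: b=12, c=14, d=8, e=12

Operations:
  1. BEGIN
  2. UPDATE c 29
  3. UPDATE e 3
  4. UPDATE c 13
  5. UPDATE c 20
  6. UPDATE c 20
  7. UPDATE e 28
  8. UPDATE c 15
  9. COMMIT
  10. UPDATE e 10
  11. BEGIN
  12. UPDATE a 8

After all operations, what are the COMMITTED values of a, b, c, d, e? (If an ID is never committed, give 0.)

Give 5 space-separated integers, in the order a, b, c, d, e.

Initial committed: {b=12, c=14, d=8, e=12}
Op 1: BEGIN: in_txn=True, pending={}
Op 2: UPDATE c=29 (pending; pending now {c=29})
Op 3: UPDATE e=3 (pending; pending now {c=29, e=3})
Op 4: UPDATE c=13 (pending; pending now {c=13, e=3})
Op 5: UPDATE c=20 (pending; pending now {c=20, e=3})
Op 6: UPDATE c=20 (pending; pending now {c=20, e=3})
Op 7: UPDATE e=28 (pending; pending now {c=20, e=28})
Op 8: UPDATE c=15 (pending; pending now {c=15, e=28})
Op 9: COMMIT: merged ['c', 'e'] into committed; committed now {b=12, c=15, d=8, e=28}
Op 10: UPDATE e=10 (auto-commit; committed e=10)
Op 11: BEGIN: in_txn=True, pending={}
Op 12: UPDATE a=8 (pending; pending now {a=8})
Final committed: {b=12, c=15, d=8, e=10}

Answer: 0 12 15 8 10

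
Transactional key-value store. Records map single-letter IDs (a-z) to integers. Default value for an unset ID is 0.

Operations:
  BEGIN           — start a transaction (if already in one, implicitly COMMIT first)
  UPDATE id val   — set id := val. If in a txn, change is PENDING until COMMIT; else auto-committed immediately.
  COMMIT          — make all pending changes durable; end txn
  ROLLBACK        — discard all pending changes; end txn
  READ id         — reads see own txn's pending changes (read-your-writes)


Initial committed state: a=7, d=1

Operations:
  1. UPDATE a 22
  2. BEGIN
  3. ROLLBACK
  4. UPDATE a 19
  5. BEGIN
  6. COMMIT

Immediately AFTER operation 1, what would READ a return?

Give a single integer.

Initial committed: {a=7, d=1}
Op 1: UPDATE a=22 (auto-commit; committed a=22)
After op 1: visible(a) = 22 (pending={}, committed={a=22, d=1})

Answer: 22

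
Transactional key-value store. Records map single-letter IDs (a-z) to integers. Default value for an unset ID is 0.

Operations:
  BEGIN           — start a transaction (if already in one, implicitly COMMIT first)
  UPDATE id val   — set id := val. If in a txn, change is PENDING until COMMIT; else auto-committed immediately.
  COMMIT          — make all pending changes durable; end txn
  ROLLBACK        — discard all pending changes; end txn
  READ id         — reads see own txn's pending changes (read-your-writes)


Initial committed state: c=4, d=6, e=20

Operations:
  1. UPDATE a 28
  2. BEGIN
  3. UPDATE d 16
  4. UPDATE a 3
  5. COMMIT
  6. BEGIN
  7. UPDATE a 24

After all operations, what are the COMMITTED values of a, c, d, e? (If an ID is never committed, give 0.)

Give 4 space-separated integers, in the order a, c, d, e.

Answer: 3 4 16 20

Derivation:
Initial committed: {c=4, d=6, e=20}
Op 1: UPDATE a=28 (auto-commit; committed a=28)
Op 2: BEGIN: in_txn=True, pending={}
Op 3: UPDATE d=16 (pending; pending now {d=16})
Op 4: UPDATE a=3 (pending; pending now {a=3, d=16})
Op 5: COMMIT: merged ['a', 'd'] into committed; committed now {a=3, c=4, d=16, e=20}
Op 6: BEGIN: in_txn=True, pending={}
Op 7: UPDATE a=24 (pending; pending now {a=24})
Final committed: {a=3, c=4, d=16, e=20}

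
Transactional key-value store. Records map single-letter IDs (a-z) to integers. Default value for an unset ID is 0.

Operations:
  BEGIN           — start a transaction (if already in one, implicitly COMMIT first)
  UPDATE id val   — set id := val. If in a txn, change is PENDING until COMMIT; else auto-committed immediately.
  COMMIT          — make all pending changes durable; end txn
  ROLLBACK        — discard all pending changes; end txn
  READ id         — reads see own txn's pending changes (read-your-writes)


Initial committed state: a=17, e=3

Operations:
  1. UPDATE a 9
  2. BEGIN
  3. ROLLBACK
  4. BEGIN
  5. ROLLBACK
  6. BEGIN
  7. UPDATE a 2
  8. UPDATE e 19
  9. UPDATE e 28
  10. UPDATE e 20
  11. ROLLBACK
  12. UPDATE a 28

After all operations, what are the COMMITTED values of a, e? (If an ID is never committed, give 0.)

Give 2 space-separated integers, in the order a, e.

Initial committed: {a=17, e=3}
Op 1: UPDATE a=9 (auto-commit; committed a=9)
Op 2: BEGIN: in_txn=True, pending={}
Op 3: ROLLBACK: discarded pending []; in_txn=False
Op 4: BEGIN: in_txn=True, pending={}
Op 5: ROLLBACK: discarded pending []; in_txn=False
Op 6: BEGIN: in_txn=True, pending={}
Op 7: UPDATE a=2 (pending; pending now {a=2})
Op 8: UPDATE e=19 (pending; pending now {a=2, e=19})
Op 9: UPDATE e=28 (pending; pending now {a=2, e=28})
Op 10: UPDATE e=20 (pending; pending now {a=2, e=20})
Op 11: ROLLBACK: discarded pending ['a', 'e']; in_txn=False
Op 12: UPDATE a=28 (auto-commit; committed a=28)
Final committed: {a=28, e=3}

Answer: 28 3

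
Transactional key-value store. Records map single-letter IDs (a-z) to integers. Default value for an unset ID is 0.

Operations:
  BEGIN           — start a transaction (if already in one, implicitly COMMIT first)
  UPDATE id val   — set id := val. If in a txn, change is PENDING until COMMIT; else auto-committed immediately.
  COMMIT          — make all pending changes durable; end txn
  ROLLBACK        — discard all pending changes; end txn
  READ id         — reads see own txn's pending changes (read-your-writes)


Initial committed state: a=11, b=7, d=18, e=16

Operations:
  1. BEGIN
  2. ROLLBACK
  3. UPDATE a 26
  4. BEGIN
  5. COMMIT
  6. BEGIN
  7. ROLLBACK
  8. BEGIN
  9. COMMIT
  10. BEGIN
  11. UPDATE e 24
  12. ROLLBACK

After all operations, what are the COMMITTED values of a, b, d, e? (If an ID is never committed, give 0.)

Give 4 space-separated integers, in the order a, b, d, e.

Initial committed: {a=11, b=7, d=18, e=16}
Op 1: BEGIN: in_txn=True, pending={}
Op 2: ROLLBACK: discarded pending []; in_txn=False
Op 3: UPDATE a=26 (auto-commit; committed a=26)
Op 4: BEGIN: in_txn=True, pending={}
Op 5: COMMIT: merged [] into committed; committed now {a=26, b=7, d=18, e=16}
Op 6: BEGIN: in_txn=True, pending={}
Op 7: ROLLBACK: discarded pending []; in_txn=False
Op 8: BEGIN: in_txn=True, pending={}
Op 9: COMMIT: merged [] into committed; committed now {a=26, b=7, d=18, e=16}
Op 10: BEGIN: in_txn=True, pending={}
Op 11: UPDATE e=24 (pending; pending now {e=24})
Op 12: ROLLBACK: discarded pending ['e']; in_txn=False
Final committed: {a=26, b=7, d=18, e=16}

Answer: 26 7 18 16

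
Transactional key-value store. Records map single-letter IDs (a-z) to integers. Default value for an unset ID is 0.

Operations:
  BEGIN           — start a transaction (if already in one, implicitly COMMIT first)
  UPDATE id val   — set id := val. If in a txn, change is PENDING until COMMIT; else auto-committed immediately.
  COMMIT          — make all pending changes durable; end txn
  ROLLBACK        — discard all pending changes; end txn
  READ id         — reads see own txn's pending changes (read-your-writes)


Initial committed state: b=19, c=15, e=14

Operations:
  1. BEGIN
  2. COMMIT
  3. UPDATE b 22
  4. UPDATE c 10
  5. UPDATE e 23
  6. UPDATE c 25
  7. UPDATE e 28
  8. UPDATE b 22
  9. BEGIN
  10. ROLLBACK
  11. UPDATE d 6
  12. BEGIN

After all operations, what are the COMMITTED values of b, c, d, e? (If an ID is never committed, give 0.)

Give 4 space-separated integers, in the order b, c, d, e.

Initial committed: {b=19, c=15, e=14}
Op 1: BEGIN: in_txn=True, pending={}
Op 2: COMMIT: merged [] into committed; committed now {b=19, c=15, e=14}
Op 3: UPDATE b=22 (auto-commit; committed b=22)
Op 4: UPDATE c=10 (auto-commit; committed c=10)
Op 5: UPDATE e=23 (auto-commit; committed e=23)
Op 6: UPDATE c=25 (auto-commit; committed c=25)
Op 7: UPDATE e=28 (auto-commit; committed e=28)
Op 8: UPDATE b=22 (auto-commit; committed b=22)
Op 9: BEGIN: in_txn=True, pending={}
Op 10: ROLLBACK: discarded pending []; in_txn=False
Op 11: UPDATE d=6 (auto-commit; committed d=6)
Op 12: BEGIN: in_txn=True, pending={}
Final committed: {b=22, c=25, d=6, e=28}

Answer: 22 25 6 28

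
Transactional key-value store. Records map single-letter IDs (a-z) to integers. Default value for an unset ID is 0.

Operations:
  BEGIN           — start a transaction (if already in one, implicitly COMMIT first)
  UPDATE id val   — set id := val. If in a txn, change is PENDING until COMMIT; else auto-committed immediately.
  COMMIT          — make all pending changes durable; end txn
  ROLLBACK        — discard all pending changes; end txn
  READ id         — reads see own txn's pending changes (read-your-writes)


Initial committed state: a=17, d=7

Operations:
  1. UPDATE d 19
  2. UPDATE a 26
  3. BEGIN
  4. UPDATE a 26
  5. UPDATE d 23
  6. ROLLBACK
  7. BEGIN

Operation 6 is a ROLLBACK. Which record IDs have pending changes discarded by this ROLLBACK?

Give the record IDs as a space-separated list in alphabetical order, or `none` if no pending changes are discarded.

Initial committed: {a=17, d=7}
Op 1: UPDATE d=19 (auto-commit; committed d=19)
Op 2: UPDATE a=26 (auto-commit; committed a=26)
Op 3: BEGIN: in_txn=True, pending={}
Op 4: UPDATE a=26 (pending; pending now {a=26})
Op 5: UPDATE d=23 (pending; pending now {a=26, d=23})
Op 6: ROLLBACK: discarded pending ['a', 'd']; in_txn=False
Op 7: BEGIN: in_txn=True, pending={}
ROLLBACK at op 6 discards: ['a', 'd']

Answer: a d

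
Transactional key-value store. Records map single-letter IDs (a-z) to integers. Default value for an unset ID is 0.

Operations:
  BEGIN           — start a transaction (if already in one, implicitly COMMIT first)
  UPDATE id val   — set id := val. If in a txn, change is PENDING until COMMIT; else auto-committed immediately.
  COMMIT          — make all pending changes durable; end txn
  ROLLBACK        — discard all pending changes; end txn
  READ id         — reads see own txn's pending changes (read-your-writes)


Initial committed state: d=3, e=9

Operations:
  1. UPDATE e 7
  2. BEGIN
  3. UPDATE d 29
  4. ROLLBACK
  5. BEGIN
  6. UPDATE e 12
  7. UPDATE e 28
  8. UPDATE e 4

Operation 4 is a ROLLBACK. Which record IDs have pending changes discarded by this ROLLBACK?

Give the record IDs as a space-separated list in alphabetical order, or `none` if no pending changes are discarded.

Initial committed: {d=3, e=9}
Op 1: UPDATE e=7 (auto-commit; committed e=7)
Op 2: BEGIN: in_txn=True, pending={}
Op 3: UPDATE d=29 (pending; pending now {d=29})
Op 4: ROLLBACK: discarded pending ['d']; in_txn=False
Op 5: BEGIN: in_txn=True, pending={}
Op 6: UPDATE e=12 (pending; pending now {e=12})
Op 7: UPDATE e=28 (pending; pending now {e=28})
Op 8: UPDATE e=4 (pending; pending now {e=4})
ROLLBACK at op 4 discards: ['d']

Answer: d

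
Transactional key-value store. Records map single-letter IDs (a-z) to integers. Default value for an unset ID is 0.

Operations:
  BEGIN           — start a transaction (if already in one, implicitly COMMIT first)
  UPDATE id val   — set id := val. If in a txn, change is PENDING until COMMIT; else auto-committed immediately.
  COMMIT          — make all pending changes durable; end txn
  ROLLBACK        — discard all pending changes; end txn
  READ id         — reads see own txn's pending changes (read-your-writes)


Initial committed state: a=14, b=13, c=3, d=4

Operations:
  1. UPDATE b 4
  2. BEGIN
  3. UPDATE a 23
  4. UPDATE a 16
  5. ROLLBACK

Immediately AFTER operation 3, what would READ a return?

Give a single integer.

Initial committed: {a=14, b=13, c=3, d=4}
Op 1: UPDATE b=4 (auto-commit; committed b=4)
Op 2: BEGIN: in_txn=True, pending={}
Op 3: UPDATE a=23 (pending; pending now {a=23})
After op 3: visible(a) = 23 (pending={a=23}, committed={a=14, b=4, c=3, d=4})

Answer: 23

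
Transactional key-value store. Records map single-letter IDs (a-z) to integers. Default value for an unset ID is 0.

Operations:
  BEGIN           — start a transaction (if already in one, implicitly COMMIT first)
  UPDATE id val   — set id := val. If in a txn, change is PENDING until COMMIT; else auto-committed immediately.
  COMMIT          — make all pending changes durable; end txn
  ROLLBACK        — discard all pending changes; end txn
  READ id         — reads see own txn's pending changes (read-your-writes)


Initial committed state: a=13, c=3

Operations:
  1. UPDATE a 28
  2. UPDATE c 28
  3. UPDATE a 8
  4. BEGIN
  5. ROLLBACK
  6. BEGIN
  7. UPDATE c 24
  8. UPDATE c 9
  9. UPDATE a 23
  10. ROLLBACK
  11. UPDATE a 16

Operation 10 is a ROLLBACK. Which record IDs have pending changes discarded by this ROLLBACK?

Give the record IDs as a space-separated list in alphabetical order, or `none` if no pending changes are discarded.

Answer: a c

Derivation:
Initial committed: {a=13, c=3}
Op 1: UPDATE a=28 (auto-commit; committed a=28)
Op 2: UPDATE c=28 (auto-commit; committed c=28)
Op 3: UPDATE a=8 (auto-commit; committed a=8)
Op 4: BEGIN: in_txn=True, pending={}
Op 5: ROLLBACK: discarded pending []; in_txn=False
Op 6: BEGIN: in_txn=True, pending={}
Op 7: UPDATE c=24 (pending; pending now {c=24})
Op 8: UPDATE c=9 (pending; pending now {c=9})
Op 9: UPDATE a=23 (pending; pending now {a=23, c=9})
Op 10: ROLLBACK: discarded pending ['a', 'c']; in_txn=False
Op 11: UPDATE a=16 (auto-commit; committed a=16)
ROLLBACK at op 10 discards: ['a', 'c']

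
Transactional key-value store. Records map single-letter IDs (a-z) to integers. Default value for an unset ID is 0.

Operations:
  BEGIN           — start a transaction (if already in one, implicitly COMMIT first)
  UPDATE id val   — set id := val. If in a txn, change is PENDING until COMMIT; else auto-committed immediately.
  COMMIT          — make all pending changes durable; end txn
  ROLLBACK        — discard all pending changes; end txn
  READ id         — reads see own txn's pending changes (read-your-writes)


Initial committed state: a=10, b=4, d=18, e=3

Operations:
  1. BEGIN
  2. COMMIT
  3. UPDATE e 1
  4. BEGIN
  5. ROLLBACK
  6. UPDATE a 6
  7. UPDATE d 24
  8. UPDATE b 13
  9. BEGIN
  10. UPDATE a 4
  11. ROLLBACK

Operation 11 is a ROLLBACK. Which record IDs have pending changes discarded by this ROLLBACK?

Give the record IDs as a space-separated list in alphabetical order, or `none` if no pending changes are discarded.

Answer: a

Derivation:
Initial committed: {a=10, b=4, d=18, e=3}
Op 1: BEGIN: in_txn=True, pending={}
Op 2: COMMIT: merged [] into committed; committed now {a=10, b=4, d=18, e=3}
Op 3: UPDATE e=1 (auto-commit; committed e=1)
Op 4: BEGIN: in_txn=True, pending={}
Op 5: ROLLBACK: discarded pending []; in_txn=False
Op 6: UPDATE a=6 (auto-commit; committed a=6)
Op 7: UPDATE d=24 (auto-commit; committed d=24)
Op 8: UPDATE b=13 (auto-commit; committed b=13)
Op 9: BEGIN: in_txn=True, pending={}
Op 10: UPDATE a=4 (pending; pending now {a=4})
Op 11: ROLLBACK: discarded pending ['a']; in_txn=False
ROLLBACK at op 11 discards: ['a']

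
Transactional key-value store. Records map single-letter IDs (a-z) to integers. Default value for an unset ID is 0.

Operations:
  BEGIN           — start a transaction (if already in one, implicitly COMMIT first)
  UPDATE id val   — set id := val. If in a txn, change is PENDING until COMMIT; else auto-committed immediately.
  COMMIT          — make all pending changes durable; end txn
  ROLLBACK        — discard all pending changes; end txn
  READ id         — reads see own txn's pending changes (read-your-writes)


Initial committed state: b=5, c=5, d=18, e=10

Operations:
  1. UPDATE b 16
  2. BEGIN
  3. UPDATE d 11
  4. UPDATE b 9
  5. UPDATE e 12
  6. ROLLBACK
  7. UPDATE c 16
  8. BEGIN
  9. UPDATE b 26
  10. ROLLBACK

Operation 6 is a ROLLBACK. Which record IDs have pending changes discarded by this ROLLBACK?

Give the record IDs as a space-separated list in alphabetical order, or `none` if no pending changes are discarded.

Initial committed: {b=5, c=5, d=18, e=10}
Op 1: UPDATE b=16 (auto-commit; committed b=16)
Op 2: BEGIN: in_txn=True, pending={}
Op 3: UPDATE d=11 (pending; pending now {d=11})
Op 4: UPDATE b=9 (pending; pending now {b=9, d=11})
Op 5: UPDATE e=12 (pending; pending now {b=9, d=11, e=12})
Op 6: ROLLBACK: discarded pending ['b', 'd', 'e']; in_txn=False
Op 7: UPDATE c=16 (auto-commit; committed c=16)
Op 8: BEGIN: in_txn=True, pending={}
Op 9: UPDATE b=26 (pending; pending now {b=26})
Op 10: ROLLBACK: discarded pending ['b']; in_txn=False
ROLLBACK at op 6 discards: ['b', 'd', 'e']

Answer: b d e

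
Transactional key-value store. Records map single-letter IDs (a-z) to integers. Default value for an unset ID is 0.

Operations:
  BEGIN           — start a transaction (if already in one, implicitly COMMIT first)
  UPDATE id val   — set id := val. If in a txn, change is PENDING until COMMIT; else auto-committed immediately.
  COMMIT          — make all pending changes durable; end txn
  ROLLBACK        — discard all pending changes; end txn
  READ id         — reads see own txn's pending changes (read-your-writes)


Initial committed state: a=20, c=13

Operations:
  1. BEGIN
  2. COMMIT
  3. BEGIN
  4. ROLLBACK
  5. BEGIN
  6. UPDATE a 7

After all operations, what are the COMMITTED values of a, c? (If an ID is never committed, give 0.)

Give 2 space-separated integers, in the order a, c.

Initial committed: {a=20, c=13}
Op 1: BEGIN: in_txn=True, pending={}
Op 2: COMMIT: merged [] into committed; committed now {a=20, c=13}
Op 3: BEGIN: in_txn=True, pending={}
Op 4: ROLLBACK: discarded pending []; in_txn=False
Op 5: BEGIN: in_txn=True, pending={}
Op 6: UPDATE a=7 (pending; pending now {a=7})
Final committed: {a=20, c=13}

Answer: 20 13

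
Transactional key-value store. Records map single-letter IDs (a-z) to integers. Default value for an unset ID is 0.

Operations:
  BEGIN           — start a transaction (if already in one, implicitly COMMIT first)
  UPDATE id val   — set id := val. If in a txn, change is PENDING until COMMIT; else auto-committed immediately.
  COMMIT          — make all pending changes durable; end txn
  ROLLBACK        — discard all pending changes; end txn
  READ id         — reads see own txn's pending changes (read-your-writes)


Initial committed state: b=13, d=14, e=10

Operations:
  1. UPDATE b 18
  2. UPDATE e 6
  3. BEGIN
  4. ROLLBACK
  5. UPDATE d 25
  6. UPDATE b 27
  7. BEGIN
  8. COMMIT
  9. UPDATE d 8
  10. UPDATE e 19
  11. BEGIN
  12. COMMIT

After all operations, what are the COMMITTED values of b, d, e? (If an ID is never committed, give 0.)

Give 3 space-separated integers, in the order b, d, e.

Answer: 27 8 19

Derivation:
Initial committed: {b=13, d=14, e=10}
Op 1: UPDATE b=18 (auto-commit; committed b=18)
Op 2: UPDATE e=6 (auto-commit; committed e=6)
Op 3: BEGIN: in_txn=True, pending={}
Op 4: ROLLBACK: discarded pending []; in_txn=False
Op 5: UPDATE d=25 (auto-commit; committed d=25)
Op 6: UPDATE b=27 (auto-commit; committed b=27)
Op 7: BEGIN: in_txn=True, pending={}
Op 8: COMMIT: merged [] into committed; committed now {b=27, d=25, e=6}
Op 9: UPDATE d=8 (auto-commit; committed d=8)
Op 10: UPDATE e=19 (auto-commit; committed e=19)
Op 11: BEGIN: in_txn=True, pending={}
Op 12: COMMIT: merged [] into committed; committed now {b=27, d=8, e=19}
Final committed: {b=27, d=8, e=19}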